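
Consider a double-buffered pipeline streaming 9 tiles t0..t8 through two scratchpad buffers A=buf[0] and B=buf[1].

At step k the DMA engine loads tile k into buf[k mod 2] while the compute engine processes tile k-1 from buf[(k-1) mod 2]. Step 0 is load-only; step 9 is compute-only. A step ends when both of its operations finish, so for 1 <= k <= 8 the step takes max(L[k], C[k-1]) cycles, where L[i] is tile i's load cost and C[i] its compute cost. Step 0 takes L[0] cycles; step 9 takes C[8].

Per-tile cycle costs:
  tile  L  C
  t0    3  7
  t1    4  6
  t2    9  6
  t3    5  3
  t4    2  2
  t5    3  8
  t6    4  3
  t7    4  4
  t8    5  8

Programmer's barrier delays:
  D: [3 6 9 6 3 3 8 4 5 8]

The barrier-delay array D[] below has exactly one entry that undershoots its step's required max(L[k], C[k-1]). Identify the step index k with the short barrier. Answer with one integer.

[0] required=L[0]=3=3 vs D=3 ok
[1] required=max(L[1]=4,C[0]=7)=7 vs D=6 SHORT
[2] required=max(L[2]=9,C[1]=6)=9 vs D=9 ok
[3] required=max(L[3]=5,C[2]=6)=6 vs D=6 ok
[4] required=max(L[4]=2,C[3]=3)=3 vs D=3 ok
[5] required=max(L[5]=3,C[4]=2)=3 vs D=3 ok
[6] required=max(L[6]=4,C[5]=8)=8 vs D=8 ok
[7] required=max(L[7]=4,C[6]=3)=4 vs D=4 ok
[8] required=max(L[8]=5,C[7]=4)=5 vs D=5 ok
[9] required=C[8]=8=8 vs D=8 ok

hazard at step 1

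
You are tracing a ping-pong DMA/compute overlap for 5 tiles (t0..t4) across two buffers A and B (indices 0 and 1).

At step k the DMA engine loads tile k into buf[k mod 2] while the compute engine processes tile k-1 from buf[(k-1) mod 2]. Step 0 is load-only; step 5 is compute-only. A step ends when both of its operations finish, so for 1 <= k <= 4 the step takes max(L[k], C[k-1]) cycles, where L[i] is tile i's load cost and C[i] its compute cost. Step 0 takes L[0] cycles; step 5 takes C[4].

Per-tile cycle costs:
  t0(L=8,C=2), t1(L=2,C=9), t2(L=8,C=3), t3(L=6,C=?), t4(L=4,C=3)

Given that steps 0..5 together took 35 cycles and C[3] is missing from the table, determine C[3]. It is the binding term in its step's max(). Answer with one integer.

step 0 | dur = L[0]=8 = 8
step 1 | dur = max(L[1]=2, C[0]=2) = 2
step 2 | dur = max(L[2]=8, C[1]=9) = 9
step 3 | dur = max(L[3]=6, C[2]=3) = 6
step 4 | dur = max(L[4]=4, C[3]=?) = C[3]  (unknown; binding)
step 5 | dur = C[4]=3 = 3
sum of known step durations = 28
dur[4] = total - known = 35 - 28 = 7
C[3] is the binding max in step 4, so C[3] = dur[4] = 7

C[3] = 7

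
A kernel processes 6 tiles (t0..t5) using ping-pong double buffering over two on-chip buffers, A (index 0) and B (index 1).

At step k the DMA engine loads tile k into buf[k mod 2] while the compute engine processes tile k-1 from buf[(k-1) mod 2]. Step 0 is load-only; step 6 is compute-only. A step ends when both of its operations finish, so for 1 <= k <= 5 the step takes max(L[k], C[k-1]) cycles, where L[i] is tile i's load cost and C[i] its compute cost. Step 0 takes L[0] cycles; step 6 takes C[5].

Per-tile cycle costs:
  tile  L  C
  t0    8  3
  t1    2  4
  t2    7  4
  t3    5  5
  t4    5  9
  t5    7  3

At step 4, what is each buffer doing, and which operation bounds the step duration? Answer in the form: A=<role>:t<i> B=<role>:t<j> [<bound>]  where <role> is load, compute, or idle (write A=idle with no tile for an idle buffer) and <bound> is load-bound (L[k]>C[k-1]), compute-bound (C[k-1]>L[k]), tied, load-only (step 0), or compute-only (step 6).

step 0: L[0]=8 → dur=8, Σ=8 | A=load:t0 B=idle [load-only]
step 1: L[1]=2 C[0]=3 → dur=3, Σ=11 | A=compute:t0 B=load:t1 [compute-bound]
step 2: L[2]=7 C[1]=4 → dur=7, Σ=18 | A=load:t2 B=compute:t1 [load-bound]
step 3: L[3]=5 C[2]=4 → dur=5, Σ=23 | A=compute:t2 B=load:t3 [load-bound]
step 4: L[4]=5 C[3]=5 → dur=5, Σ=28 | A=load:t4 B=compute:t3 [tied]
step 5: L[5]=7 C[4]=9 → dur=9, Σ=37 | A=compute:t4 B=load:t5 [compute-bound]
step 6: C[5]=3 → dur=3, Σ=40 | A=idle B=compute:t5 [compute-only]

step 4: A=load:t4 B=compute:t3 [tied]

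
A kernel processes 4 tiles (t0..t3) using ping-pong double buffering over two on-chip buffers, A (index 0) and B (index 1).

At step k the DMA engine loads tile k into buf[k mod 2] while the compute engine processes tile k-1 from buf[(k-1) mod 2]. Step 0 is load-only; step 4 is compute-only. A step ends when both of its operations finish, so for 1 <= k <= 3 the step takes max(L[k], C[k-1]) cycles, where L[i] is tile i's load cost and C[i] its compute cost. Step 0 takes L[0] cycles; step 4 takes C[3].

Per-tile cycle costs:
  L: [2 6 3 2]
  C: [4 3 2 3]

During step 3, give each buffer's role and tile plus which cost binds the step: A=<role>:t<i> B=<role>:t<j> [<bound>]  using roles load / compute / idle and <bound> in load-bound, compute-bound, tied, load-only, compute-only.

k=0 load=t0/2c comp=- wait=2 total=2
k=1 load=t1/6c comp=t0/4c wait=6 total=8
k=2 load=t2/3c comp=t1/3c wait=3 total=11
k=3 load=t3/2c comp=t2/2c wait=2 total=13
k=4 load=- comp=t3/3c wait=3 total=16

step 3: A=compute:t2 B=load:t3 [tied]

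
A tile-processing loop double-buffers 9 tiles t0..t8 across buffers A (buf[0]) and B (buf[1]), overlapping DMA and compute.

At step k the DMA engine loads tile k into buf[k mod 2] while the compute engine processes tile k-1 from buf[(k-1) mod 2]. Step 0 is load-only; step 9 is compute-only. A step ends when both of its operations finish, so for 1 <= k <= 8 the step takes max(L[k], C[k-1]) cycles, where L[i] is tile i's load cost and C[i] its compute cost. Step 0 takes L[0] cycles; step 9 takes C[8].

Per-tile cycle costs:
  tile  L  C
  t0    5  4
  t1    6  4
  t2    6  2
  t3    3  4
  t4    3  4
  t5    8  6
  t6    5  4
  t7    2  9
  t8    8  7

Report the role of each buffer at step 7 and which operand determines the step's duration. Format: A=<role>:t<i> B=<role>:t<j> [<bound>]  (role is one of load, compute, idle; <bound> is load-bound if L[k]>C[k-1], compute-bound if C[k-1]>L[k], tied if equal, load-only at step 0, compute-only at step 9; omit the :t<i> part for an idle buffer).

step 0: L[0]=5 → dur=5, Σ=5 | A=load:t0 B=idle [load-only]
step 1: L[1]=6 C[0]=4 → dur=6, Σ=11 | A=compute:t0 B=load:t1 [load-bound]
step 2: L[2]=6 C[1]=4 → dur=6, Σ=17 | A=load:t2 B=compute:t1 [load-bound]
step 3: L[3]=3 C[2]=2 → dur=3, Σ=20 | A=compute:t2 B=load:t3 [load-bound]
step 4: L[4]=3 C[3]=4 → dur=4, Σ=24 | A=load:t4 B=compute:t3 [compute-bound]
step 5: L[5]=8 C[4]=4 → dur=8, Σ=32 | A=compute:t4 B=load:t5 [load-bound]
step 6: L[6]=5 C[5]=6 → dur=6, Σ=38 | A=load:t6 B=compute:t5 [compute-bound]
step 7: L[7]=2 C[6]=4 → dur=4, Σ=42 | A=compute:t6 B=load:t7 [compute-bound]
step 8: L[8]=8 C[7]=9 → dur=9, Σ=51 | A=load:t8 B=compute:t7 [compute-bound]
step 9: C[8]=7 → dur=7, Σ=58 | A=compute:t8 B=idle [compute-only]

step 7: A=compute:t6 B=load:t7 [compute-bound]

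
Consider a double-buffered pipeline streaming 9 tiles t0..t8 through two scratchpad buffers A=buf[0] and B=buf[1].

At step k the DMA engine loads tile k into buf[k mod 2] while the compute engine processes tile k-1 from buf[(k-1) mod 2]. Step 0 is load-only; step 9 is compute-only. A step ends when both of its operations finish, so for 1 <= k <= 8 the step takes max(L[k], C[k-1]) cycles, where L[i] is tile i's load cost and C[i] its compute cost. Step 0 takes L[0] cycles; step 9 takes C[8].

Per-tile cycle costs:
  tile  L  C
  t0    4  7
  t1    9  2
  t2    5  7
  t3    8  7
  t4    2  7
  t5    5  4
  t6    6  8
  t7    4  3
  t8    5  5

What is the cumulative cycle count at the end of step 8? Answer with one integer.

end_cycle[8] = 59

step 0: L[0]=4 → dur=4, Σ=4 | A=load:t0 B=idle [load-only]
step 1: L[1]=9 C[0]=7 → dur=9, Σ=13 | A=compute:t0 B=load:t1 [load-bound]
step 2: L[2]=5 C[1]=2 → dur=5, Σ=18 | A=load:t2 B=compute:t1 [load-bound]
step 3: L[3]=8 C[2]=7 → dur=8, Σ=26 | A=compute:t2 B=load:t3 [load-bound]
step 4: L[4]=2 C[3]=7 → dur=7, Σ=33 | A=load:t4 B=compute:t3 [compute-bound]
step 5: L[5]=5 C[4]=7 → dur=7, Σ=40 | A=compute:t4 B=load:t5 [compute-bound]
step 6: L[6]=6 C[5]=4 → dur=6, Σ=46 | A=load:t6 B=compute:t5 [load-bound]
step 7: L[7]=4 C[6]=8 → dur=8, Σ=54 | A=compute:t6 B=load:t7 [compute-bound]
step 8: L[8]=5 C[7]=3 → dur=5, Σ=59 | A=load:t8 B=compute:t7 [load-bound]
step 9: C[8]=5 → dur=5, Σ=64 | A=compute:t8 B=idle [compute-only]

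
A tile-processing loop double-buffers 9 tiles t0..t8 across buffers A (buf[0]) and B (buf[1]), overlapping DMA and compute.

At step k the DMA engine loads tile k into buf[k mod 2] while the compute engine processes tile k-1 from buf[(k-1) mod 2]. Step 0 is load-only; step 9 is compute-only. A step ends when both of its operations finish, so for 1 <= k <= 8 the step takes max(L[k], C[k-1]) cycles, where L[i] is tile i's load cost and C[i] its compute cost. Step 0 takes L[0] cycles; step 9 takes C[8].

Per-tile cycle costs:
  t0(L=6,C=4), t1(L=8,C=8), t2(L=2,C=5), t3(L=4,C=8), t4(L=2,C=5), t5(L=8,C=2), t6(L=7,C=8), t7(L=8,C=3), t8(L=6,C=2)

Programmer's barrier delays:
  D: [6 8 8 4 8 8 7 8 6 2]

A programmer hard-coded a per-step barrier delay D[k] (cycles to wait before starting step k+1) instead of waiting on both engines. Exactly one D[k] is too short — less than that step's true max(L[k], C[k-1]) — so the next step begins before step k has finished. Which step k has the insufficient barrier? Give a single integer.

step 0: need L[0]=6 = 6; D[0]=6 ok
step 1: need max(L[1]=8,C[0]=4) = 8; D[1]=8 ok
step 2: need max(L[2]=2,C[1]=8) = 8; D[2]=8 ok
step 3: need max(L[3]=4,C[2]=5) = 5; D[3]=4 SHORT
step 4: need max(L[4]=2,C[3]=8) = 8; D[4]=8 ok
step 5: need max(L[5]=8,C[4]=5) = 8; D[5]=8 ok
step 6: need max(L[6]=7,C[5]=2) = 7; D[6]=7 ok
step 7: need max(L[7]=8,C[6]=8) = 8; D[7]=8 ok
step 8: need max(L[8]=6,C[7]=3) = 6; D[8]=6 ok
step 9: need C[8]=2 = 2; D[9]=2 ok

hazard at step 3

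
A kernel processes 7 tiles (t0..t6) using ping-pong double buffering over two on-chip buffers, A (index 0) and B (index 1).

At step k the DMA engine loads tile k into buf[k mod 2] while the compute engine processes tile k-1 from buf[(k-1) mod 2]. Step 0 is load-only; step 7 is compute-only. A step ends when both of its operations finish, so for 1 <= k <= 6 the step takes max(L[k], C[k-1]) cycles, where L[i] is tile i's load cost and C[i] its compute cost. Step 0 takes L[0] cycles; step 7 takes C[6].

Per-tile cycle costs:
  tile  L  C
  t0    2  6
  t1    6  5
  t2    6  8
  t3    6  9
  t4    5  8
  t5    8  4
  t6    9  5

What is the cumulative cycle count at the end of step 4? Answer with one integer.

end_cycle[4] = 31

[0] DMA t0→A (2c) ∥ CU idle ⇒ 2c, clock 2
[1] DMA t1→B (6c) ∥ CU A:t0 (6c) ⇒ 6c, clock 8
[2] DMA t2→A (6c) ∥ CU B:t1 (5c) ⇒ 6c, clock 14
[3] DMA t3→B (6c) ∥ CU A:t2 (8c) ⇒ 8c, clock 22
[4] DMA t4→A (5c) ∥ CU B:t3 (9c) ⇒ 9c, clock 31
[5] DMA t5→B (8c) ∥ CU A:t4 (8c) ⇒ 8c, clock 39
[6] DMA t6→A (9c) ∥ CU B:t5 (4c) ⇒ 9c, clock 48
[7] DMA idle ∥ CU A:t6 (5c) ⇒ 5c, clock 53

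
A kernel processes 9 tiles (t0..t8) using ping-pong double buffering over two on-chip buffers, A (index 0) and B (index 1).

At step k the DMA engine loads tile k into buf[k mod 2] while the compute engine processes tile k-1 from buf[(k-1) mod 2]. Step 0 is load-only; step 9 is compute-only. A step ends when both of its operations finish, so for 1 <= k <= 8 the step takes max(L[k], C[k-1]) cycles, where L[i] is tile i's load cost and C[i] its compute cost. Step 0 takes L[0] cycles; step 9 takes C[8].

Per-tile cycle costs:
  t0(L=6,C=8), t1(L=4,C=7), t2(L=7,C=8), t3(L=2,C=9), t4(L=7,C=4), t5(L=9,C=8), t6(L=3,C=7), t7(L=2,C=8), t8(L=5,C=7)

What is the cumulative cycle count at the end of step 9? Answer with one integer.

k=0 load=t0/6c comp=- wait=6 total=6
k=1 load=t1/4c comp=t0/8c wait=8 total=14
k=2 load=t2/7c comp=t1/7c wait=7 total=21
k=3 load=t3/2c comp=t2/8c wait=8 total=29
k=4 load=t4/7c comp=t3/9c wait=9 total=38
k=5 load=t5/9c comp=t4/4c wait=9 total=47
k=6 load=t6/3c comp=t5/8c wait=8 total=55
k=7 load=t7/2c comp=t6/7c wait=7 total=62
k=8 load=t8/5c comp=t7/8c wait=8 total=70
k=9 load=- comp=t8/7c wait=7 total=77

end_cycle[9] = 77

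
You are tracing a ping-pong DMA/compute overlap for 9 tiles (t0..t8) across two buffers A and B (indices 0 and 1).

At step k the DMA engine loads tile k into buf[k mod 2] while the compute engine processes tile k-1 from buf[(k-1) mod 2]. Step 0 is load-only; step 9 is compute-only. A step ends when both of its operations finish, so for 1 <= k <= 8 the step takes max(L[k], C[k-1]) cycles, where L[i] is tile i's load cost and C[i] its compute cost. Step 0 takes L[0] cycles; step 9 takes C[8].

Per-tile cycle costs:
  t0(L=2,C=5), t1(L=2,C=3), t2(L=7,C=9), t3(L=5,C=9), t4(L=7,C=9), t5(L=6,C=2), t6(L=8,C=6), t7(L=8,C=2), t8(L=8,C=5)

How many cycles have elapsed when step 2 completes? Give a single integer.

end_cycle[2] = 14

[0] DMA t0→A (2c) ∥ CU idle ⇒ 2c, clock 2
[1] DMA t1→B (2c) ∥ CU A:t0 (5c) ⇒ 5c, clock 7
[2] DMA t2→A (7c) ∥ CU B:t1 (3c) ⇒ 7c, clock 14
[3] DMA t3→B (5c) ∥ CU A:t2 (9c) ⇒ 9c, clock 23
[4] DMA t4→A (7c) ∥ CU B:t3 (9c) ⇒ 9c, clock 32
[5] DMA t5→B (6c) ∥ CU A:t4 (9c) ⇒ 9c, clock 41
[6] DMA t6→A (8c) ∥ CU B:t5 (2c) ⇒ 8c, clock 49
[7] DMA t7→B (8c) ∥ CU A:t6 (6c) ⇒ 8c, clock 57
[8] DMA t8→A (8c) ∥ CU B:t7 (2c) ⇒ 8c, clock 65
[9] DMA idle ∥ CU A:t8 (5c) ⇒ 5c, clock 70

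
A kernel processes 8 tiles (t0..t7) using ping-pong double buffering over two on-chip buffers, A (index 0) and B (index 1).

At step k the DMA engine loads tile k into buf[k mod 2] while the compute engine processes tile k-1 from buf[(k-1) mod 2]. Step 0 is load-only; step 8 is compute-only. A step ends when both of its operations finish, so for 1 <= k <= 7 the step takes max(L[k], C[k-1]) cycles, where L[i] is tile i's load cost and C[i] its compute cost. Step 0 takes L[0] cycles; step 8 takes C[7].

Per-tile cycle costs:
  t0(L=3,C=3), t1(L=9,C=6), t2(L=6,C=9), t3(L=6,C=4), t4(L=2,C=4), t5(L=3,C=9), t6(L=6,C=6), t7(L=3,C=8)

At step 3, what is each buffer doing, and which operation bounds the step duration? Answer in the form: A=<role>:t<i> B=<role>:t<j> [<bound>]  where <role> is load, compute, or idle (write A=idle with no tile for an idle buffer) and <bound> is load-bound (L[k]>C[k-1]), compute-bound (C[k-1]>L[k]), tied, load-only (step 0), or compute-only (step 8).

step 3: A=compute:t2 B=load:t3 [compute-bound]

  0. 3=3c; end=3; A:t0 B:-
  1. max(9,3)=9c; end=12; A:t0 B:t1
  2. max(6,6)=6c; end=18; A:t2 B:t1
  3. max(6,9)=9c; end=27; A:t2 B:t3
  4. max(2,4)=4c; end=31; A:t4 B:t3
  5. max(3,4)=4c; end=35; A:t4 B:t5
  6. max(6,9)=9c; end=44; A:t6 B:t5
  7. max(3,6)=6c; end=50; A:t6 B:t7
  8. 8=8c; end=58; A:t6 B:t7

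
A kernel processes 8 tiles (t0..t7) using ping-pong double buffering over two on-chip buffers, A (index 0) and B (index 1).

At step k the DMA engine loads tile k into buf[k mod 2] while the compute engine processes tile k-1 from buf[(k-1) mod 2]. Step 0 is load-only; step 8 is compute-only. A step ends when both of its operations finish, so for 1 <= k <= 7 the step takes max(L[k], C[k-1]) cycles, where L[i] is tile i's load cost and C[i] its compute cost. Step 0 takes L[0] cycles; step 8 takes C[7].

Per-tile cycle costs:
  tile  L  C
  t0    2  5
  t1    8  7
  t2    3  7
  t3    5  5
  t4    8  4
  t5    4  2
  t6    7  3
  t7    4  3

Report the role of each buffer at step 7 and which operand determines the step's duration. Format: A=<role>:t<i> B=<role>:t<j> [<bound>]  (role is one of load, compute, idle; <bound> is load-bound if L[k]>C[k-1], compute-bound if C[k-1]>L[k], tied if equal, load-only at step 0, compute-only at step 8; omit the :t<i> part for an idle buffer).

step 7: A=compute:t6 B=load:t7 [load-bound]

  0. 2=2c; end=2; A:t0 B:-
  1. max(8,5)=8c; end=10; A:t0 B:t1
  2. max(3,7)=7c; end=17; A:t2 B:t1
  3. max(5,7)=7c; end=24; A:t2 B:t3
  4. max(8,5)=8c; end=32; A:t4 B:t3
  5. max(4,4)=4c; end=36; A:t4 B:t5
  6. max(7,2)=7c; end=43; A:t6 B:t5
  7. max(4,3)=4c; end=47; A:t6 B:t7
  8. 3=3c; end=50; A:t6 B:t7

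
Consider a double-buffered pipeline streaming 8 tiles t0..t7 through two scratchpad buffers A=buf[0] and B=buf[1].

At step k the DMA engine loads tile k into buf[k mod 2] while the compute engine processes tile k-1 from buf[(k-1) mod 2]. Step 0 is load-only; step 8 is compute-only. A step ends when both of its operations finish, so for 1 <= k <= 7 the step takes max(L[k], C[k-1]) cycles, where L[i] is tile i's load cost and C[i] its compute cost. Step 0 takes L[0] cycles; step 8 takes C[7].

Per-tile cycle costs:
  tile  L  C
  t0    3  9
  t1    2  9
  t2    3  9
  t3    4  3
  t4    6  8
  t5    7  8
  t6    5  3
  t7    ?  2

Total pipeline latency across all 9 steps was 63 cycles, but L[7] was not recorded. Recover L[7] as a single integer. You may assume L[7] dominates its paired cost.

step 0 = dur = L[0]=3 = 3
step 1 = dur = max(L[1]=2, C[0]=9) = 9
step 2 = dur = max(L[2]=3, C[1]=9) = 9
step 3 = dur = max(L[3]=4, C[2]=9) = 9
step 4 = dur = max(L[4]=6, C[3]=3) = 6
step 5 = dur = max(L[5]=7, C[4]=8) = 8
step 6 = dur = max(L[6]=5, C[5]=8) = 8
step 7 = dur = max(L[7]=?, C[6]=3) = L[7]  (unknown; binding)
step 8 = dur = C[7]=2 = 2
sum of known step durations = 54
dur[7] = total - known = 63 - 54 = 9
L[7] is the binding max in step 7, so L[7] = dur[7] = 9

L[7] = 9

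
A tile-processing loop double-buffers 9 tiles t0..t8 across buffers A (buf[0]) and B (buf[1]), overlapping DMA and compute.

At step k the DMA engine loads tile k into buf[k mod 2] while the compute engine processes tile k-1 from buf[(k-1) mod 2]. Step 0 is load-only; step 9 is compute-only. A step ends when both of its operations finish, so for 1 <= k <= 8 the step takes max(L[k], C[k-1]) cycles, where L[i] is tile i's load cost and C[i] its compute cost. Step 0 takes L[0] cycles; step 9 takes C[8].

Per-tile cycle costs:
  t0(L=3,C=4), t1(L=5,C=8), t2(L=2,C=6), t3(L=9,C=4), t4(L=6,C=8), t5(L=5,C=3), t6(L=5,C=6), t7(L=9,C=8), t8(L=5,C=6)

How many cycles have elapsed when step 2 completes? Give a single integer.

k=0 load=t0/3c comp=- wait=3 total=3
k=1 load=t1/5c comp=t0/4c wait=5 total=8
k=2 load=t2/2c comp=t1/8c wait=8 total=16
k=3 load=t3/9c comp=t2/6c wait=9 total=25
k=4 load=t4/6c comp=t3/4c wait=6 total=31
k=5 load=t5/5c comp=t4/8c wait=8 total=39
k=6 load=t6/5c comp=t5/3c wait=5 total=44
k=7 load=t7/9c comp=t6/6c wait=9 total=53
k=8 load=t8/5c comp=t7/8c wait=8 total=61
k=9 load=- comp=t8/6c wait=6 total=67

end_cycle[2] = 16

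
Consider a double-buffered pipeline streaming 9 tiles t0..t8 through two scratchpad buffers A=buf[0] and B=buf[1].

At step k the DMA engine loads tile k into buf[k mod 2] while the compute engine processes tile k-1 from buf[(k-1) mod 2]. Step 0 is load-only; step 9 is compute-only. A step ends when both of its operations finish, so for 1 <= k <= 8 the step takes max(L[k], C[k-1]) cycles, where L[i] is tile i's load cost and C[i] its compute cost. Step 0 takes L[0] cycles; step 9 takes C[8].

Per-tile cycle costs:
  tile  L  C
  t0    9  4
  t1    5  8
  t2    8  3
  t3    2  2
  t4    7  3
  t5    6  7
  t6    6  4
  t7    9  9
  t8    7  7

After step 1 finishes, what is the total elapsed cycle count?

end_cycle[1] = 14

[0] DMA t0→A (9c) ∥ CU idle ⇒ 9c, clock 9
[1] DMA t1→B (5c) ∥ CU A:t0 (4c) ⇒ 5c, clock 14
[2] DMA t2→A (8c) ∥ CU B:t1 (8c) ⇒ 8c, clock 22
[3] DMA t3→B (2c) ∥ CU A:t2 (3c) ⇒ 3c, clock 25
[4] DMA t4→A (7c) ∥ CU B:t3 (2c) ⇒ 7c, clock 32
[5] DMA t5→B (6c) ∥ CU A:t4 (3c) ⇒ 6c, clock 38
[6] DMA t6→A (6c) ∥ CU B:t5 (7c) ⇒ 7c, clock 45
[7] DMA t7→B (9c) ∥ CU A:t6 (4c) ⇒ 9c, clock 54
[8] DMA t8→A (7c) ∥ CU B:t7 (9c) ⇒ 9c, clock 63
[9] DMA idle ∥ CU A:t8 (7c) ⇒ 7c, clock 70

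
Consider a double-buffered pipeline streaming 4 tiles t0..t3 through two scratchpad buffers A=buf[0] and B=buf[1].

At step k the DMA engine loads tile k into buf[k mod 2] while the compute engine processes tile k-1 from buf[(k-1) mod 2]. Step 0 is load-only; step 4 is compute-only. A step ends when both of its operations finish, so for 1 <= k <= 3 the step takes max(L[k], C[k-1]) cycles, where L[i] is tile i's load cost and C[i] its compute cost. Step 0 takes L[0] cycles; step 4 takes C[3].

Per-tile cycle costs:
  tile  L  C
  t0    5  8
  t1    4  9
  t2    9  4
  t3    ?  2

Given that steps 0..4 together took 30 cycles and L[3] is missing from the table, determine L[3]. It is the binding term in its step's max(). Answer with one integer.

L[3] = 6

step 0 | dur = L[0]=5 = 5
step 1 | dur = max(L[1]=4, C[0]=8) = 8
step 2 | dur = max(L[2]=9, C[1]=9) = 9
step 3 | dur = max(L[3]=?, C[2]=4) = L[3]  (unknown; binding)
step 4 | dur = C[3]=2 = 2
sum of known step durations = 24
dur[3] = total - known = 30 - 24 = 6
L[3] is the binding max in step 3, so L[3] = dur[3] = 6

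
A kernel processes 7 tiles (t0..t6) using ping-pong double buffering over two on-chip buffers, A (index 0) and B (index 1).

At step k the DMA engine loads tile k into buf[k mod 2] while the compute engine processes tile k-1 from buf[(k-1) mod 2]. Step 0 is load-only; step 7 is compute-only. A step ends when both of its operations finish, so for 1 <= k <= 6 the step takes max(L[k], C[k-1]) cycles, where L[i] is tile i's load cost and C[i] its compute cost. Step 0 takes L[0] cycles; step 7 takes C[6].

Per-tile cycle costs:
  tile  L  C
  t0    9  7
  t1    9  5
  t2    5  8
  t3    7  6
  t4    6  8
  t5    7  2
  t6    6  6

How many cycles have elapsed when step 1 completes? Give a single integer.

end_cycle[1] = 18

k=0 load=t0/9c comp=- wait=9 total=9
k=1 load=t1/9c comp=t0/7c wait=9 total=18
k=2 load=t2/5c comp=t1/5c wait=5 total=23
k=3 load=t3/7c comp=t2/8c wait=8 total=31
k=4 load=t4/6c comp=t3/6c wait=6 total=37
k=5 load=t5/7c comp=t4/8c wait=8 total=45
k=6 load=t6/6c comp=t5/2c wait=6 total=51
k=7 load=- comp=t6/6c wait=6 total=57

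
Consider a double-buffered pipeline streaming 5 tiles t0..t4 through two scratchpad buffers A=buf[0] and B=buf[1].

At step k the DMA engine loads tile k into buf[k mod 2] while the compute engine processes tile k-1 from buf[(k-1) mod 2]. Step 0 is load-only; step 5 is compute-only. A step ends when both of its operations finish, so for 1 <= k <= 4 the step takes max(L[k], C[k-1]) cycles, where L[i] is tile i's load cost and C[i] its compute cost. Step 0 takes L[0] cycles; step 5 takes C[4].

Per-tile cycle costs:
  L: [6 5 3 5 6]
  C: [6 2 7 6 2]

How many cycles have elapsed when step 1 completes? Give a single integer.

end_cycle[1] = 12

step 0: L[0]=6 → dur=6, Σ=6 | A=load:t0 B=idle [load-only]
step 1: L[1]=5 C[0]=6 → dur=6, Σ=12 | A=compute:t0 B=load:t1 [compute-bound]
step 2: L[2]=3 C[1]=2 → dur=3, Σ=15 | A=load:t2 B=compute:t1 [load-bound]
step 3: L[3]=5 C[2]=7 → dur=7, Σ=22 | A=compute:t2 B=load:t3 [compute-bound]
step 4: L[4]=6 C[3]=6 → dur=6, Σ=28 | A=load:t4 B=compute:t3 [tied]
step 5: C[4]=2 → dur=2, Σ=30 | A=compute:t4 B=idle [compute-only]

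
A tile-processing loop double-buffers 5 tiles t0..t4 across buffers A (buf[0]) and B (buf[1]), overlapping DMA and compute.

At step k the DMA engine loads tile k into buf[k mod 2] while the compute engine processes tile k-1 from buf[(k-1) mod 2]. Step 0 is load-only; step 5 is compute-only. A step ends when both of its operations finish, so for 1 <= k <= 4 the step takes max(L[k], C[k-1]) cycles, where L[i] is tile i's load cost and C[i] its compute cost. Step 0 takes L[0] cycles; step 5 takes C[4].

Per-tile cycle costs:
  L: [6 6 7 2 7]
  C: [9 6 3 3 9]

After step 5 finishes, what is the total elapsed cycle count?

end_cycle[5] = 41

k=0 load=t0/6c comp=- wait=6 total=6
k=1 load=t1/6c comp=t0/9c wait=9 total=15
k=2 load=t2/7c comp=t1/6c wait=7 total=22
k=3 load=t3/2c comp=t2/3c wait=3 total=25
k=4 load=t4/7c comp=t3/3c wait=7 total=32
k=5 load=- comp=t4/9c wait=9 total=41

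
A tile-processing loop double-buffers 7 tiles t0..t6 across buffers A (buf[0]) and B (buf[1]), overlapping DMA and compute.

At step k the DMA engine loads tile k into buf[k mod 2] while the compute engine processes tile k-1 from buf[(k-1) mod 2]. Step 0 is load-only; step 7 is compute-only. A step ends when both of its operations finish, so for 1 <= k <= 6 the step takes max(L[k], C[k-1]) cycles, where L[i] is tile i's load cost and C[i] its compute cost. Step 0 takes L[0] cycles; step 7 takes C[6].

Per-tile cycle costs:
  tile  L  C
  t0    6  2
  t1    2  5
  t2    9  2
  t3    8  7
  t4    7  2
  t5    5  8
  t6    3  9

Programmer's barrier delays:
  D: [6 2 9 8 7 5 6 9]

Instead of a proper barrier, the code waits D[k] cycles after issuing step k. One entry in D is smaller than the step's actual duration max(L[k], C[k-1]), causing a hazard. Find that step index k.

[0] required=L[0]=6=6 vs D=6 ok
[1] required=max(L[1]=2,C[0]=2)=2 vs D=2 ok
[2] required=max(L[2]=9,C[1]=5)=9 vs D=9 ok
[3] required=max(L[3]=8,C[2]=2)=8 vs D=8 ok
[4] required=max(L[4]=7,C[3]=7)=7 vs D=7 ok
[5] required=max(L[5]=5,C[4]=2)=5 vs D=5 ok
[6] required=max(L[6]=3,C[5]=8)=8 vs D=6 SHORT
[7] required=C[6]=9=9 vs D=9 ok

hazard at step 6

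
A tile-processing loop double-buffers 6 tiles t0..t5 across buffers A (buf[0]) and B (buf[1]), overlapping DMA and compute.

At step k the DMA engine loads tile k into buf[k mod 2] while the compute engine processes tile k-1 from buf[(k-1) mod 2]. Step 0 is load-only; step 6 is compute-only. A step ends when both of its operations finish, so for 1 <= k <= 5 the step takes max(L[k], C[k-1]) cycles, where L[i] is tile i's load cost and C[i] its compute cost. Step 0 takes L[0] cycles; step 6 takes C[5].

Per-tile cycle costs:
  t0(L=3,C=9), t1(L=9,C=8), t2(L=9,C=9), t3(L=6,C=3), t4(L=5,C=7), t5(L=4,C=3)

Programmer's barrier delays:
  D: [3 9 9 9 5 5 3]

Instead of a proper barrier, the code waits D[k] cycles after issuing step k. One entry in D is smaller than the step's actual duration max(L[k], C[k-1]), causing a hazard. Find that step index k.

step 0: need L[0]=3 = 3; D[0]=3 ok
step 1: need max(L[1]=9,C[0]=9) = 9; D[1]=9 ok
step 2: need max(L[2]=9,C[1]=8) = 9; D[2]=9 ok
step 3: need max(L[3]=6,C[2]=9) = 9; D[3]=9 ok
step 4: need max(L[4]=5,C[3]=3) = 5; D[4]=5 ok
step 5: need max(L[5]=4,C[4]=7) = 7; D[5]=5 SHORT
step 6: need C[5]=3 = 3; D[6]=3 ok

hazard at step 5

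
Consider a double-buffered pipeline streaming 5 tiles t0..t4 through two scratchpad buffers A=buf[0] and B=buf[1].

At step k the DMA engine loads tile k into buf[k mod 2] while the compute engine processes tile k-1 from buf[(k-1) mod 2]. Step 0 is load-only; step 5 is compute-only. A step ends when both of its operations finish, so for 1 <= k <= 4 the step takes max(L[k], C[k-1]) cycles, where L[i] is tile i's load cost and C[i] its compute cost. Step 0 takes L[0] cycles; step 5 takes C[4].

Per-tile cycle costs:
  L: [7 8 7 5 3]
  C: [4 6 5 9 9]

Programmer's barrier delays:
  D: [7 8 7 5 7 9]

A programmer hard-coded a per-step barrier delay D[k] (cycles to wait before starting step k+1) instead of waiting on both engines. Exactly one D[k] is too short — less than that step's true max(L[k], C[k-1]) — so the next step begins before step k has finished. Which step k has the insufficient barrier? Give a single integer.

[0] required=L[0]=7=7 vs D=7 ok
[1] required=max(L[1]=8,C[0]=4)=8 vs D=8 ok
[2] required=max(L[2]=7,C[1]=6)=7 vs D=7 ok
[3] required=max(L[3]=5,C[2]=5)=5 vs D=5 ok
[4] required=max(L[4]=3,C[3]=9)=9 vs D=7 SHORT
[5] required=C[4]=9=9 vs D=9 ok

hazard at step 4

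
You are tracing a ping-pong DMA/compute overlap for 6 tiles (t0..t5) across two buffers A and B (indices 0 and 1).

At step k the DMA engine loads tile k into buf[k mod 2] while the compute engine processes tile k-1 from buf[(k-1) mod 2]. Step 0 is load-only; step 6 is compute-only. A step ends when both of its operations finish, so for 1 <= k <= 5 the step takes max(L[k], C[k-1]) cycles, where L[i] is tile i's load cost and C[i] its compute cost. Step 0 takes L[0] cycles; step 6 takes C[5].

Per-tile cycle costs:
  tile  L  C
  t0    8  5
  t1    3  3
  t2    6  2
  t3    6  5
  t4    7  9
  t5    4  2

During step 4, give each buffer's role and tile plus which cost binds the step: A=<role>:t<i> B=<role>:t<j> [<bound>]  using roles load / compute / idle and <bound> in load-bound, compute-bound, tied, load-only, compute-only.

  0. 8=8c; end=8; A:t0 B:-
  1. max(3,5)=5c; end=13; A:t0 B:t1
  2. max(6,3)=6c; end=19; A:t2 B:t1
  3. max(6,2)=6c; end=25; A:t2 B:t3
  4. max(7,5)=7c; end=32; A:t4 B:t3
  5. max(4,9)=9c; end=41; A:t4 B:t5
  6. 2=2c; end=43; A:t4 B:t5

step 4: A=load:t4 B=compute:t3 [load-bound]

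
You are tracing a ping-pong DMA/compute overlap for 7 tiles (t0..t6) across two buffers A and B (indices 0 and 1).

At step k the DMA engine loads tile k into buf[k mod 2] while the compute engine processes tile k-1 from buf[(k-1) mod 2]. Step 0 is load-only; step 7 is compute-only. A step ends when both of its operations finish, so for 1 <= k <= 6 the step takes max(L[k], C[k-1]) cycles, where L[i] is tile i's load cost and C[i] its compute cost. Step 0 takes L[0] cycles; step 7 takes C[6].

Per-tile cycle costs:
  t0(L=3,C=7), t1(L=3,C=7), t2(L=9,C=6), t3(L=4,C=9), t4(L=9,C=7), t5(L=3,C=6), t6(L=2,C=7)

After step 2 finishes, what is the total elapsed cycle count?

step 0: L[0]=3 → dur=3, Σ=3 | A=load:t0 B=idle [load-only]
step 1: L[1]=3 C[0]=7 → dur=7, Σ=10 | A=compute:t0 B=load:t1 [compute-bound]
step 2: L[2]=9 C[1]=7 → dur=9, Σ=19 | A=load:t2 B=compute:t1 [load-bound]
step 3: L[3]=4 C[2]=6 → dur=6, Σ=25 | A=compute:t2 B=load:t3 [compute-bound]
step 4: L[4]=9 C[3]=9 → dur=9, Σ=34 | A=load:t4 B=compute:t3 [tied]
step 5: L[5]=3 C[4]=7 → dur=7, Σ=41 | A=compute:t4 B=load:t5 [compute-bound]
step 6: L[6]=2 C[5]=6 → dur=6, Σ=47 | A=load:t6 B=compute:t5 [compute-bound]
step 7: C[6]=7 → dur=7, Σ=54 | A=compute:t6 B=idle [compute-only]

end_cycle[2] = 19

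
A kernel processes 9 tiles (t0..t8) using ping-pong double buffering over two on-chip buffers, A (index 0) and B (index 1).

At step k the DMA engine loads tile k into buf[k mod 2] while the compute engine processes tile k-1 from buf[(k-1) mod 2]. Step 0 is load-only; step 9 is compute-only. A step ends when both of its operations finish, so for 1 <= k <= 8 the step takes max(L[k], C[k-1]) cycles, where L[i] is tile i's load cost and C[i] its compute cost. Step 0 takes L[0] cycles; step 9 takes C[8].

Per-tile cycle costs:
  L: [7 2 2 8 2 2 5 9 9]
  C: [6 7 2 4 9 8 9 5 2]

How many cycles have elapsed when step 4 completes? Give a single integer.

[0] DMA t0→A (7c) ∥ CU idle ⇒ 7c, clock 7
[1] DMA t1→B (2c) ∥ CU A:t0 (6c) ⇒ 6c, clock 13
[2] DMA t2→A (2c) ∥ CU B:t1 (7c) ⇒ 7c, clock 20
[3] DMA t3→B (8c) ∥ CU A:t2 (2c) ⇒ 8c, clock 28
[4] DMA t4→A (2c) ∥ CU B:t3 (4c) ⇒ 4c, clock 32
[5] DMA t5→B (2c) ∥ CU A:t4 (9c) ⇒ 9c, clock 41
[6] DMA t6→A (5c) ∥ CU B:t5 (8c) ⇒ 8c, clock 49
[7] DMA t7→B (9c) ∥ CU A:t6 (9c) ⇒ 9c, clock 58
[8] DMA t8→A (9c) ∥ CU B:t7 (5c) ⇒ 9c, clock 67
[9] DMA idle ∥ CU A:t8 (2c) ⇒ 2c, clock 69

end_cycle[4] = 32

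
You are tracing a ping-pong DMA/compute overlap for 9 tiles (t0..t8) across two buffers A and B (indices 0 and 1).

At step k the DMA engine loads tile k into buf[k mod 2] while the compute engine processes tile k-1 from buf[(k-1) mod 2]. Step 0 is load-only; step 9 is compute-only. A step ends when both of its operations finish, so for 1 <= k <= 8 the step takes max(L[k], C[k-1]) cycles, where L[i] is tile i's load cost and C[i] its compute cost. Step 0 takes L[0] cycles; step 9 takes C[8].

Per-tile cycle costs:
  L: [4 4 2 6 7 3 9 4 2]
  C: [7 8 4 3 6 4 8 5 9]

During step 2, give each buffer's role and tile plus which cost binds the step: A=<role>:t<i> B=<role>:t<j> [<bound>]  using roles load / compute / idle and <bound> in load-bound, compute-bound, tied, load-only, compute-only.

step 0: L[0]=4 → dur=4, Σ=4 | A=load:t0 B=idle [load-only]
step 1: L[1]=4 C[0]=7 → dur=7, Σ=11 | A=compute:t0 B=load:t1 [compute-bound]
step 2: L[2]=2 C[1]=8 → dur=8, Σ=19 | A=load:t2 B=compute:t1 [compute-bound]
step 3: L[3]=6 C[2]=4 → dur=6, Σ=25 | A=compute:t2 B=load:t3 [load-bound]
step 4: L[4]=7 C[3]=3 → dur=7, Σ=32 | A=load:t4 B=compute:t3 [load-bound]
step 5: L[5]=3 C[4]=6 → dur=6, Σ=38 | A=compute:t4 B=load:t5 [compute-bound]
step 6: L[6]=9 C[5]=4 → dur=9, Σ=47 | A=load:t6 B=compute:t5 [load-bound]
step 7: L[7]=4 C[6]=8 → dur=8, Σ=55 | A=compute:t6 B=load:t7 [compute-bound]
step 8: L[8]=2 C[7]=5 → dur=5, Σ=60 | A=load:t8 B=compute:t7 [compute-bound]
step 9: C[8]=9 → dur=9, Σ=69 | A=compute:t8 B=idle [compute-only]

step 2: A=load:t2 B=compute:t1 [compute-bound]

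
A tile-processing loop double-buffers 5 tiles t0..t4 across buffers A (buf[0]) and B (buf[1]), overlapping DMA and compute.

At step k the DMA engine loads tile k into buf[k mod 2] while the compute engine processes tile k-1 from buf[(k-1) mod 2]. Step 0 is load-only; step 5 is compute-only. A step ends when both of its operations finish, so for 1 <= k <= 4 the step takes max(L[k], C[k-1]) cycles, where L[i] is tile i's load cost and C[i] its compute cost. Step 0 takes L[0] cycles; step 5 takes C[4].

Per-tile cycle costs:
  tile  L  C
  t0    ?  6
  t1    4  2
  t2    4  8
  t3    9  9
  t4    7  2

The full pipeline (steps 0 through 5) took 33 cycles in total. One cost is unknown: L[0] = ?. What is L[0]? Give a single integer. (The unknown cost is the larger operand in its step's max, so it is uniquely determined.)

step 0: dur = L[0]=? = L[0]  (unknown; binding)
step 1: dur = max(L[1]=4, C[0]=6) = 6
step 2: dur = max(L[2]=4, C[1]=2) = 4
step 3: dur = max(L[3]=9, C[2]=8) = 9
step 4: dur = max(L[4]=7, C[3]=9) = 9
step 5: dur = C[4]=2 = 2
sum of known step durations = 30
dur[0] = total - known = 33 - 30 = 3
L[0] is the binding max in step 0, so L[0] = dur[0] = 3

L[0] = 3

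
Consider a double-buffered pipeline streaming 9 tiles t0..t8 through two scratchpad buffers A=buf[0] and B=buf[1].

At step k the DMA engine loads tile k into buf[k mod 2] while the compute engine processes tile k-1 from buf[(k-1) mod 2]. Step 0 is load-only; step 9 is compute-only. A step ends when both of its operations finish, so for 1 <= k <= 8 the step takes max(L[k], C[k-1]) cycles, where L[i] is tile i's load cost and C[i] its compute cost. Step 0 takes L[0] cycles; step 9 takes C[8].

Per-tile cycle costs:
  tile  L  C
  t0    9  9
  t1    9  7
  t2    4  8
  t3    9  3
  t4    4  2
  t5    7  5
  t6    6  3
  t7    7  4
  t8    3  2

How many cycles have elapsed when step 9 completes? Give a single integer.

end_cycle[9] = 64

[0] DMA t0→A (9c) ∥ CU idle ⇒ 9c, clock 9
[1] DMA t1→B (9c) ∥ CU A:t0 (9c) ⇒ 9c, clock 18
[2] DMA t2→A (4c) ∥ CU B:t1 (7c) ⇒ 7c, clock 25
[3] DMA t3→B (9c) ∥ CU A:t2 (8c) ⇒ 9c, clock 34
[4] DMA t4→A (4c) ∥ CU B:t3 (3c) ⇒ 4c, clock 38
[5] DMA t5→B (7c) ∥ CU A:t4 (2c) ⇒ 7c, clock 45
[6] DMA t6→A (6c) ∥ CU B:t5 (5c) ⇒ 6c, clock 51
[7] DMA t7→B (7c) ∥ CU A:t6 (3c) ⇒ 7c, clock 58
[8] DMA t8→A (3c) ∥ CU B:t7 (4c) ⇒ 4c, clock 62
[9] DMA idle ∥ CU A:t8 (2c) ⇒ 2c, clock 64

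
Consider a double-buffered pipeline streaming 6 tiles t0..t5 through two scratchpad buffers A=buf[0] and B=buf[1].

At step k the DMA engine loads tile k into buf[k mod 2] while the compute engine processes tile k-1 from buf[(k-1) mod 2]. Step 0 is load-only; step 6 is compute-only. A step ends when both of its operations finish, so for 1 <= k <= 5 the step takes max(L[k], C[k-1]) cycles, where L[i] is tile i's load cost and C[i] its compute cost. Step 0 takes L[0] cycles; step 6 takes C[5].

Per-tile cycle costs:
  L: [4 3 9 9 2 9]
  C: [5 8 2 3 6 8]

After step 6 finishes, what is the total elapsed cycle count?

[0] DMA t0→A (4c) ∥ CU idle ⇒ 4c, clock 4
[1] DMA t1→B (3c) ∥ CU A:t0 (5c) ⇒ 5c, clock 9
[2] DMA t2→A (9c) ∥ CU B:t1 (8c) ⇒ 9c, clock 18
[3] DMA t3→B (9c) ∥ CU A:t2 (2c) ⇒ 9c, clock 27
[4] DMA t4→A (2c) ∥ CU B:t3 (3c) ⇒ 3c, clock 30
[5] DMA t5→B (9c) ∥ CU A:t4 (6c) ⇒ 9c, clock 39
[6] DMA idle ∥ CU B:t5 (8c) ⇒ 8c, clock 47

end_cycle[6] = 47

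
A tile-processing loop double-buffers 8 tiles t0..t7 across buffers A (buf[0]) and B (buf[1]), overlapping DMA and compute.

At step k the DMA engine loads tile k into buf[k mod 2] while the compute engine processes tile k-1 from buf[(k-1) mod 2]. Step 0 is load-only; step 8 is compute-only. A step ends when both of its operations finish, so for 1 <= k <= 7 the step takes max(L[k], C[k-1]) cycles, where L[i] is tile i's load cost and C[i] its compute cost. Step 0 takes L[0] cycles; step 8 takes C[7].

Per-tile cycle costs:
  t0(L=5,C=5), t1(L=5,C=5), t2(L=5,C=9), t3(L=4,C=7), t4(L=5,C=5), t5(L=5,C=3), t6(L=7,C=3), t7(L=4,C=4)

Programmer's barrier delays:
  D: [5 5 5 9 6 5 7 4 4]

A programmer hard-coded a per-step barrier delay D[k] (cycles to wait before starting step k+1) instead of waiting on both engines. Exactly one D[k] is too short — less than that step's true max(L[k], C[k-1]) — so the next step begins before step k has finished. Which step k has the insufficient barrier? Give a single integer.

k=0 barrier L[0]=5→5c, D[0]=5 ok
k=1 barrier max(L[1]=5,C[0]=5)→5c, D[1]=5 ok
k=2 barrier max(L[2]=5,C[1]=5)→5c, D[2]=5 ok
k=3 barrier max(L[3]=4,C[2]=9)→9c, D[3]=9 ok
k=4 barrier max(L[4]=5,C[3]=7)→7c, D[4]=6 SHORT
k=5 barrier max(L[5]=5,C[4]=5)→5c, D[5]=5 ok
k=6 barrier max(L[6]=7,C[5]=3)→7c, D[6]=7 ok
k=7 barrier max(L[7]=4,C[6]=3)→4c, D[7]=4 ok
k=8 barrier C[7]=4→4c, D[8]=4 ok

hazard at step 4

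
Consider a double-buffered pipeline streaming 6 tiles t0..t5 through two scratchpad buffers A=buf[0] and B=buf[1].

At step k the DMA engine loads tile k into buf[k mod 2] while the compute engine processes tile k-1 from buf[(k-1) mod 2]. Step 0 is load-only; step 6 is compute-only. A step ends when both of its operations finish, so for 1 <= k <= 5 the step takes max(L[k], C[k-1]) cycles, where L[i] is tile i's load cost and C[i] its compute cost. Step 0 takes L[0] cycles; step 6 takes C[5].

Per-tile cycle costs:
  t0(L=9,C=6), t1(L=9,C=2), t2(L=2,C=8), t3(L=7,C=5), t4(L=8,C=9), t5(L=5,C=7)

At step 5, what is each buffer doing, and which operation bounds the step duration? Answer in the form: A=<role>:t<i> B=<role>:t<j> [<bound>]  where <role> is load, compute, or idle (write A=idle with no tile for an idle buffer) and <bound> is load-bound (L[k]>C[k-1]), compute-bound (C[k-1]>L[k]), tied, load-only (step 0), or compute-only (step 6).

  0. 9=9c; end=9; A:t0 B:-
  1. max(9,6)=9c; end=18; A:t0 B:t1
  2. max(2,2)=2c; end=20; A:t2 B:t1
  3. max(7,8)=8c; end=28; A:t2 B:t3
  4. max(8,5)=8c; end=36; A:t4 B:t3
  5. max(5,9)=9c; end=45; A:t4 B:t5
  6. 7=7c; end=52; A:t4 B:t5

step 5: A=compute:t4 B=load:t5 [compute-bound]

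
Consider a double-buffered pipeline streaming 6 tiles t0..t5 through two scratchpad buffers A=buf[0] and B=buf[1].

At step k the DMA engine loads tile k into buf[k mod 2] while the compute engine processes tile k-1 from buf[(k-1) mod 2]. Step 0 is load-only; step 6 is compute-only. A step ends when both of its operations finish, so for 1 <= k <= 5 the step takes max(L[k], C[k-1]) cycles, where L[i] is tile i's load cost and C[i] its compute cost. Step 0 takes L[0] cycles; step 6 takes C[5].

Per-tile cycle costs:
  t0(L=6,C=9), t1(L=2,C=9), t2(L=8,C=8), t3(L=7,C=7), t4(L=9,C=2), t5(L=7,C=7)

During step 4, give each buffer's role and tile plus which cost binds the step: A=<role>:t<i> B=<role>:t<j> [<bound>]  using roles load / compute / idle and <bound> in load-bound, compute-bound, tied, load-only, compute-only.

k=0 load=t0/6c comp=- wait=6 total=6
k=1 load=t1/2c comp=t0/9c wait=9 total=15
k=2 load=t2/8c comp=t1/9c wait=9 total=24
k=3 load=t3/7c comp=t2/8c wait=8 total=32
k=4 load=t4/9c comp=t3/7c wait=9 total=41
k=5 load=t5/7c comp=t4/2c wait=7 total=48
k=6 load=- comp=t5/7c wait=7 total=55

step 4: A=load:t4 B=compute:t3 [load-bound]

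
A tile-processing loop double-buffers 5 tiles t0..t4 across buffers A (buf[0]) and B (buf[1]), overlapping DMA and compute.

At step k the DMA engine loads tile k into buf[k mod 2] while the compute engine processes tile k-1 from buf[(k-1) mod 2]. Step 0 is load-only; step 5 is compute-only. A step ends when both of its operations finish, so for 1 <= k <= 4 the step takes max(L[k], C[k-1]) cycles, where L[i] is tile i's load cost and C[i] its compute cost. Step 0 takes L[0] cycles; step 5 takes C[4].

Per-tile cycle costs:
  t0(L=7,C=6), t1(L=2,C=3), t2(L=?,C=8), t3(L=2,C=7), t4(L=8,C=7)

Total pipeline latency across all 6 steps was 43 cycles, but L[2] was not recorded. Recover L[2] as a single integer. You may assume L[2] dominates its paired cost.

L[2] = 7

step 0: dur = L[0]=7 = 7
step 1: dur = max(L[1]=2, C[0]=6) = 6
step 2: dur = max(L[2]=?, C[1]=3) = L[2]  (unknown; binding)
step 3: dur = max(L[3]=2, C[2]=8) = 8
step 4: dur = max(L[4]=8, C[3]=7) = 8
step 5: dur = C[4]=7 = 7
sum of known step durations = 36
dur[2] = total - known = 43 - 36 = 7
L[2] is the binding max in step 2, so L[2] = dur[2] = 7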